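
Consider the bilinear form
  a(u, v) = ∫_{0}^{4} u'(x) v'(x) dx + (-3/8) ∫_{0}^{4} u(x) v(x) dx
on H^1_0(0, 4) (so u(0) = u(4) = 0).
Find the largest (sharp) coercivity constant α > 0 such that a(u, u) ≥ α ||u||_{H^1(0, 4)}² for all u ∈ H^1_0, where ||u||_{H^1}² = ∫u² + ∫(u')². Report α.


α = (-6 + π^2)/(π^2 + 16)

Coercivity of a(·,·) on H^1_0(0, 4) means a(u, u) ≥ α ||u||_{H^1}² for every u ∈ H^1_0.
The interval has length L = 4, and Poincaré/coercivity depend only on L. Here a(u, u) = ∫(u')² + (-3/8)·∫u².
Here c = -3/8 < 0 with |c| < (π/L)² = π^2/16, so coercivity still holds. The condition a(u,u) ≥ α||u||_{H^1}² reads (1−α)∫(u')² ≥ (α−c)∫u². Any admissible α is ≤ 1 (rapidly oscillating u have ∫u²/∫(u')² → 0), and α = 1 would force 0 ≥ (1−c)∫u², impossible since c < 1; so 1−α > 0. By the sharp Poincaré inequality on H^1_0 of an interval of length L, ∫(u')² ≥ (π/L)²∫u² with equality for the first sine mode sin(π(x−x₀)/L) (x₀ the left endpoint), so the inequality holds for all u iff (1−α)(π/L)² ≥ α − c, i.e. α ≤ ((π/L)² + c)/((π/L)² + 1) = (1 + c(L/π)²)/(1 + (L/π)²). (Direct route, valid since c ≤ 0: Poincaré gives c∫u² ≥ c(L/π)²∫(u')², so a(u,u) ≥ (1 + c(L/π)²)∫(u')², while ||u||_{H^1}² ≤ (1 + (L/π)²)∫(u')²; dividing yields the same α.) With (π/L)² = π^2/16 and c = -3/8, the largest admissible constant is α = ((π/L)² + c)/((π/L)² + 1).
Simplifying, α = (-6 + π^2)/(π^2 + 16).


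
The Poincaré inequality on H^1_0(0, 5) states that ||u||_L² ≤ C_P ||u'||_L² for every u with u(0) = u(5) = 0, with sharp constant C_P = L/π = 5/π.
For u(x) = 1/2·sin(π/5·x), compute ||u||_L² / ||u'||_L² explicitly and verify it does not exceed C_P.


||u||_L² / ||u'||_L² = 5/π = C_P.

u(x) = 1/2·sin(π/5·x), so u'(x) = π*cos(π*x/5)/10.
Writing u(x) = A·sin(kπx/L) with A = 1/2 and k = 1, use ∫_0^L sin²(kπx/L) dx = L/2 and ∫_0^L cos²(kπx/L) dx = L/2.
u² = 1/4·sin²(π/5·x) and (u')² = π^2/100·cos²(π/5·x), and each of sin², cos² integrates to L/2 = 5/2 over (0, 5).
∫_0^5 u² dx = 5/8, so ||u||_L² = sqrt(10)/4.
∫_0^5 (u')² dx = π^2/40, so ||u'||_L² = sqrt(10)*π/20.
Ratio ||u||_L² / ||u'||_L² = 5/π.
Sharp Poincaré constant on H^1_0(0, 5) is C_P = L/π = 5/π, achieved by sin(π/5·x).
This is the k = 1 eigenfunction (up to amplitude), so the ratio equals the sharp Poincaré constant exactly.


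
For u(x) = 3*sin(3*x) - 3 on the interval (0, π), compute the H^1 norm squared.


||u||_{H^1(0,π)}^2 = -12 + 54*π

u'(x) = 9*cos(3*x).
Expand u² and (u')² and integrate term by term on (0, π), using: for integers n ≥ 1, ∫_0^π sin²(nx) dx = ∫_0^π cos²(nx) dx = π/2; for n ≠ n', ∫_0^π sin(nx)sin(n'x) dx = ∫_0^π cos(nx)cos(n'x) dx = 0; and by product-to-sum, ∫_0^π sin(nx)cos(n'x) dx = ½∫_0^π [sin((n+n')x) + sin((n−n')x)] dx, which is 0 when n+n' is even and 2n/(n²−n'²) when n+n' is odd (it need not vanish on (0, π)). For the constant mode: ∫_0^π 1 dx = π, ∫_0^π cos(nx) dx = 0, ∫_0^π sin(nx) dx = (1−(−1)^n)/n.
  u² squared terms: (-3)²·∫1 dx = 9·π = 9*π;  (3)²·∫sin(3x)² dx = 9·π/2 = 9*π/2.
  u² cross terms: 2·(-3)·(3)·∫1·sin(3x) dx = -18·(2/3) = -12.
  So ∫_0^π u² dx = 9*π + 9*π/2 − 12 = -12 + 27*π/2.
  (u')² squared terms: (9)²·∫cos(3x)² dx = 81·π/2 = 81*π/2.
  So ∫_0^π (u')² dx = 81*π/2.
||u||_{H^1}^2 = (-12 + 27*π/2) + (81*π/2) = -12 + 54*π.


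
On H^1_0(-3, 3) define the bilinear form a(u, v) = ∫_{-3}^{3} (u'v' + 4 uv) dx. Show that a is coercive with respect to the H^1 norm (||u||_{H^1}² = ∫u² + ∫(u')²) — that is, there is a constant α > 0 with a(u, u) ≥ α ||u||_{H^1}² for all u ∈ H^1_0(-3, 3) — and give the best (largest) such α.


α = 1

Coercivity of a(·,·) on H^1_0(-3, 3) means a(u, u) ≥ α ||u||_{H^1}² for every u ∈ H^1_0.
The interval has length L = 6, and Poincaré/coercivity depend only on L. Here a(u, u) = ∫(u')² + (4)·∫u².
Here c = 4 ≥ 1, so a(u,u) = ∫(u')² + c∫u² ≥ ∫(u')² + ∫u² = ||u||_{H^1}², i.e. α = 1 works. No larger α is possible: a(u,u) ≥ α||u||_{H^1}² means (1−α)∫(u')² ≥ (α−c)∫u², and for the modes u_n = sin(nπ(x−x₀)/L) (x₀ the left endpoint) one has ∫u_n²/∫(u_n')² = (L/(nπ))² → 0, so a(u_n,u_n)/||u_n||_{H^1}² → 1. Hence the optimal constant is α = 1.
Therefore α = 1.


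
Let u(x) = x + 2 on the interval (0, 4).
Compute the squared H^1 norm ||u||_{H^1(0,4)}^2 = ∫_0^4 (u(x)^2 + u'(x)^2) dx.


||u||_{H^1}^2 = 220/3

The H^1 norm (squared) on an interval (0, L) is
  ||u||_{H^1}^2 = ∫_0^L u(x)^2 dx + ∫_0^L u'(x)^2 dx.
Compute u'(x) = 1.
Then u(x)^2 = x**2 + 4*x + 4 and u'(x)^2 = 1.
Integrate each monomial from 0 to 4 using ∫_0^4 c·x^n dx = c·4^(n+1)/(n+1):
  ∫_0^4 u(x)^2 dx = ∫_0^4 (x^2 + 4*x + 4) dx. Term by term:
    ∫_0^4 x^2 dx = 64/3;  ∫_0^4 4*x dx = 32;  ∫_0^4 4 dx = 16.
  Sum: 64/3 + 32 + 16 = 208/3.
  ∫_0^4 u'(x)^2 dx = ∫_0^4 (1) dx. Term by term:
    ∫_0^4 1 dx = 4.
Adding: ||u||_{H^1}^2 = 208/3 + 4 = 220/3.


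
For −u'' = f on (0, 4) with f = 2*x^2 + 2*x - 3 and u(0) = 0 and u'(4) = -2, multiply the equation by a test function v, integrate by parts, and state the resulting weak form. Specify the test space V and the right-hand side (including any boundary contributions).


V = {v ∈ H^1(0, 4) : v(0) = 0} (test functions vanish at x = 0 where u is specified); weak form: ∫_0^4 u'v' dx = ∫_0^4 (2*x^2 + 2*x - 3) v dx − 2·v(4) for all v ∈ V.

Multiply both sides by a test function v and integrate from 0 to 4:
  ∫_0^4 −u''(x) v(x) dx = ∫_0^4 f(x) v(x) dx.
Integrate the LHS by parts once:
  ∫_0^4 −u'' v dx = −[u'(x) v(x)]_0^4 + ∫_0^4 u'(x) v'(x) dx.
Thus ∫_0^4 u'(x) v'(x) dx = ∫_0^4 f(x) v(x) dx + [u'(x) v(x)]_0^4.
Choose V so that boundary terms are either known or forced to vanish.
Mixed BC: u(0) = 0 (Dirichlet) and u'(4) = -2 (Neumann). Define V = {v ∈ H^1(0, 4) : v(0) = 0}. Then [u' v]_0^4 = u'(4)·v(4) − u'(0)·0 = − 2·v(4).
Weak formulation: find u (satisfying any essential BC) such that ∫_0^4 u'(x) v'(x) dx = ∫_0^4 f v dx − 2·v(4) for all v ∈ V (Dirichlet at 0 absorbed into V; Neumann datum at x = 4 contributes the boundary term).
Substituting f(x) = 2*x^2 + 2*x - 3, the right-hand side is ∫_0^4 (2*x^2 + 2*x - 3) v dx − 2·v(4).


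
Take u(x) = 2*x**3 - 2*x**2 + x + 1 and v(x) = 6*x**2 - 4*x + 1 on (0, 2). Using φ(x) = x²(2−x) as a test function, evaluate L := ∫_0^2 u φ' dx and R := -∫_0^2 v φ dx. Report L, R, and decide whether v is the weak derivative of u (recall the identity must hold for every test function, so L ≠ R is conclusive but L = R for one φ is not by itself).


LHS = -116/15, RHS = -116/15. Yes, v = u' weakly.

u(x) = 2*x**3 - 2*x**2 + x + 1, classical derivative u'(x) = 6*x**2 - 4*x + 1.
φ(x) = x²(2−x), so φ'(x) = x*(4 - 3*x).
Note φ(0) = φ(2) = 0, so the boundary term u·φ vanishes.
LHS = ∫_0^2 u(x) φ'(x) dx = ∫_0^2 (-6*x^5 + 14*x^4 - 11*x^3 + x^2 + 4*x) dx. Term by term:
  ∫_0^2 -6*x^5 dx = -64;  ∫_0^2 14*x^4 dx = 448/5;  ∫_0^2 -11*x^3 dx = -44;
  ∫_0^2 x^2 dx = 8/3;  ∫_0^2 4*x dx = 8.
Sum: -64 + 448/5 − 44 + 8/3 + 8 = -116/15.
So LHS = -116/15.
∫_0^2 v(x) φ(x) dx = ∫_0^2 (-6*x^5 + 16*x^4 - 9*x^3 + 2*x^2) dx. Term by term:
  ∫_0^2 -6*x^5 dx = -64;  ∫_0^2 16*x^4 dx = 512/5;  ∫_0^2 -9*x^3 dx = -36;
  ∫_0^2 2*x^2 dx = 16/3.
Sum: -64 + 512/5 − 36 + 16/3 = 116/15.
So RHS = -∫_0^2 v(x) φ(x) dx = -116/15.
LHS = RHS, so the identity holds for this test φ.
Moreover u is smooth here and v(x) = u'(x) = 6*x**2 - 4*x + 1 pointwise, so the identity holds for every test function. Hence v is the weak derivative of u.


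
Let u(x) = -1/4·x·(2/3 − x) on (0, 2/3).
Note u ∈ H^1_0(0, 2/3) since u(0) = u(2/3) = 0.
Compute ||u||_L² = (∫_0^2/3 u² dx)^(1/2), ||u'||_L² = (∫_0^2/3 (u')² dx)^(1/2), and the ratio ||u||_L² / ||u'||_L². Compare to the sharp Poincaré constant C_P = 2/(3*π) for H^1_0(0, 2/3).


||u||_L² / ||u'||_L² = sqrt(10)/15 < C_P = 2/(3*π).

u(x) = -1/4·x·(2/3 − x), so u'(x) = x/2 - 1/6.
u(x) = -1/4·x·(2/3 − x) vanishes at x = 0 and x = 2/3, so u ∈ H^1_0(0, 2/3). Differentiate via the product rule and integrate the resulting polynomials term by term.
  ∫_0^2/3 u² dx = ∫_0^2/3 (x^4/16 - x^3/12 + x^2/36) dx. Term by term:
    ∫_0^2/3 x^4/16 dx = 2/1215;  ∫_0^2/3 -x^3/12 dx = -1/243;  ∫_0^2/3 x^2/36 dx = 2/729.
  Sum: 2/1215 − 1/243 + 2/729 = 1/3645.
  ∫_0^2/3 (u')² dx = ∫_0^2/3 (x^2/4 - x/6 + 1/36) dx. Term by term:
    ∫_0^2/3 x^2/4 dx = 2/81;  ∫_0^2/3 -x/6 dx = -1/27;  ∫_0^2/3 1/36 dx = 1/54.
  Sum: 2/81 − 1/27 + 1/54 = 1/162.
∫_0^2/3 u² dx = 1/3645, so ||u||_L² = sqrt(5)/135.
∫_0^2/3 (u')² dx = 1/162, so ||u'||_L² = sqrt(2)/18.
Ratio ||u||_L² / ||u'||_L² = sqrt(10)/15.
Sharp Poincaré constant on H^1_0(0, 2/3) is C_P = L/π = 2/(3*π), achieved by sin(3*π/2·x).
A polynomial bump cannot attain the sharp Poincaré constant (only the first sine eigenfunction does), so the ratio is strictly less than C_P, consistent with ||u||_L² ≤ C_P ||u'||_L².


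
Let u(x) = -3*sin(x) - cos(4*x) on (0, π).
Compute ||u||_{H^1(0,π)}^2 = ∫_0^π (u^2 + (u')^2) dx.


||u||_{H^1(0,π)}^2 = -68/5 + 35*π/2

u'(x) = 4*sin(4*x) - 3*cos(x).
Expand u² and (u')² and integrate term by term on (0, π), using: for integers n ≥ 1, ∫_0^π sin²(nx) dx = ∫_0^π cos²(nx) dx = π/2; for n ≠ n', ∫_0^π sin(nx)sin(n'x) dx = ∫_0^π cos(nx)cos(n'x) dx = 0; and by product-to-sum, ∫_0^π sin(nx)cos(n'x) dx = ½∫_0^π [sin((n+n')x) + sin((n−n')x)] dx, which is 0 when n+n' is even and 2n/(n²−n'²) when n+n' is odd (it need not vanish on (0, π)).
  u² squared terms: (-1)²·∫cos(4x)² dx = 1·π/2 = π/2;  (-3)²·∫sin(x)² dx = 9·π/2 = 9*π/2.
  u² cross terms: 2·(-1)·(-3)·∫cos(4x)·sin(x) dx = 6·(-2/15) = -4/5.
  So ∫_0^π u² dx = π/2 + 9*π/2 − 4/5 = -4/5 + 5*π.
  (u')² squared terms: (-3)²·∫cos(x)² dx = 9·π/2 = 9*π/2;  (4)²·∫sin(4x)² dx = 16·π/2 = 8*π.
  (u')² cross terms: 2·(-3)·(4)·∫cos(x)·sin(4x) dx = -24·(8/15) = -64/5.
  So ∫_0^π (u')² dx = 9*π/2 + 8*π − 64/5 = -64/5 + 25*π/2.
||u||_{H^1}^2 = (-4/5 + 5*π) + (-64/5 + 25*π/2) = -68/5 + 35*π/2.


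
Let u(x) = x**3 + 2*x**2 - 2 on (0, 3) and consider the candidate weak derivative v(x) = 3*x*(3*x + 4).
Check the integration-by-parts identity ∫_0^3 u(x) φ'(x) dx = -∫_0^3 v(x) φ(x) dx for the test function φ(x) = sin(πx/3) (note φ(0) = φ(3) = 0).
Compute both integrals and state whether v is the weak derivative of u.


LHS = -117/π + 324/π^3, RHS = -351/π + 972/π^3. No, v is not the weak derivative of u.

u(x) = x**3 + 2*x**2 - 2, classical derivative u'(x) = 3*x**2 + 4*x.
φ(x) = sin(πx/3), so φ'(x) = π*cos(π*x/3)/3.
Note φ(0) = φ(3) = 0, so the boundary term u·φ vanishes.
LHS = ∫_0^3 u(x) φ'(x) dx = ∫_0^3 (π*x^3*cos(π*x/3)/3 + 2*π*x^2*cos(π*x/3)/3 - 2*π*cos(π*x/3)/3) dx. Term by term:
  ∫_0^3 -2*π*cos(π*x/3)/3 dx = 0;  ∫_0^3 π*x^3*cos(π*x/3)/3 dx = -81/π + 324/π^3;  ∫_0^3 2*π*x^2*cos(π*x/3)/3 dx = -36/π.
Sum: 0 + -81/π + 324/π^3 − 36/π = -117/π + 324/π^3.
So LHS = -117/π + 324/π^3.
∫_0^3 v(x) φ(x) dx = ∫_0^3 (9*x^2*sin(π*x/3) + 12*x*sin(π*x/3)) dx. Term by term:
  ∫_0^3 9*x^2*sin(π*x/3) dx = -972/π^3 + 243/π;  ∫_0^3 12*x*sin(π*x/3) dx = 108/π.
Sum: -972/π^3 + 243/π + 108/π = -972/π^3 + 351/π.
So RHS = -∫_0^3 v(x) φ(x) dx = -351/π + 972/π^3.
LHS − RHS = -648/π^3 + 234/π ≠ 0, so the identity fails.
(For a valid weak derivative the identity must hold for EVERY test function, in particular this one. The failure shows v is NOT the weak derivative of u.)
Correct weak derivative would be u'(x) = 3*x**2 + 4*x.


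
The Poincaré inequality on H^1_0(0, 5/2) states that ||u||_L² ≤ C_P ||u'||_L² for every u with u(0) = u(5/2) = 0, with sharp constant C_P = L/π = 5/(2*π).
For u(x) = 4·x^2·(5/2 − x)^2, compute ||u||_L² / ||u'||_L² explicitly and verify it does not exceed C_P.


||u||_L² / ||u'||_L² = 5*sqrt(3)/12 < C_P = 5/(2*π).

u(x) = 4·x^2·(5/2 − x)^2, so u'(x) = 2*x*(2*x - 5)*(4*x - 5).
u(x) = 4·x^2·(5/2 − x)^2 vanishes at x = 0 and x = 5/2, so u ∈ H^1_0(0, 5/2). Differentiate via the product rule and integrate the resulting polynomials term by term.
  ∫_0^5/2 u² dx = ∫_0^5/2 (16*x^8 - 160*x^7 + 600*x^6 - 1000*x^5 + 625*x^4) dx. Term by term:
    ∫_0^5/2 16*x^8 dx = 1953125/288;  ∫_0^5/2 -160*x^7 dx = -1953125/64;  ∫_0^5/2 600*x^6 dx = 5859375/112;
    ∫_0^5/2 -1000*x^5 dx = -1953125/48;  ∫_0^5/2 625*x^4 dx = 390625/32.
  Sum: 1953125/288 − 1953125/64 + 5859375/112 − 1953125/48 + 390625/32 = 390625/4032.
  ∫_0^5/2 (u')² dx = ∫_0^5/2 (256*x^6 - 1920*x^5 + 5200*x^4 - 6000*x^3 + 2500*x^2) dx. Term by term:
    ∫_0^5/2 256*x^6 dx = 156250/7;  ∫_0^5/2 -1920*x^5 dx = -78125;  ∫_0^5/2 5200*x^4 dx = 203125/2;
    ∫_0^5/2 -6000*x^3 dx = -234375/4;  ∫_0^5/2 2500*x^2 dx = 78125/6.
  Sum: 156250/7 − 78125 + 203125/2 − 234375/4 + 78125/6 = 15625/84.
∫_0^5/2 u² dx = 390625/4032, so ||u||_L² = 625*sqrt(7)/168.
∫_0^5/2 (u')² dx = 15625/84, so ||u'||_L² = 125*sqrt(21)/42.
Ratio ||u||_L² / ||u'||_L² = 5*sqrt(3)/12.
Sharp Poincaré constant on H^1_0(0, 5/2) is C_P = L/π = 5/(2*π), achieved by sin(2*π/5·x).
A polynomial bump cannot attain the sharp Poincaré constant (only the first sine eigenfunction does), so the ratio is strictly less than C_P, consistent with ||u||_L² ≤ C_P ||u'||_L².


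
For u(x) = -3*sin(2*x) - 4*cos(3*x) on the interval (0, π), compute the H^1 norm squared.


||u||_{H^1(0,π)}^2 = -192 + 205*π/2

u'(x) = 12*sin(3*x) - 6*cos(2*x).
Expand u² and (u')² and integrate term by term on (0, π), using: for integers n ≥ 1, ∫_0^π sin²(nx) dx = ∫_0^π cos²(nx) dx = π/2; for n ≠ n', ∫_0^π sin(nx)sin(n'x) dx = ∫_0^π cos(nx)cos(n'x) dx = 0; and by product-to-sum, ∫_0^π sin(nx)cos(n'x) dx = ½∫_0^π [sin((n+n')x) + sin((n−n')x)] dx, which is 0 when n+n' is even and 2n/(n²−n'²) when n+n' is odd (it need not vanish on (0, π)).
  u² squared terms: (-4)²·∫cos(3x)² dx = 16·π/2 = 8*π;  (-3)²·∫sin(2x)² dx = 9·π/2 = 9*π/2.
  u² cross terms: 2·(-4)·(-3)·∫cos(3x)·sin(2x) dx = 24·(-4/5) = -96/5.
  So ∫_0^π u² dx = 8*π + 9*π/2 − 96/5 = -96/5 + 25*π/2.
  (u')² squared terms: (-6)²·∫cos(2x)² dx = 36·π/2 = 18*π;  (12)²·∫sin(3x)² dx = 144·π/2 = 72*π.
  (u')² cross terms: 2·(-6)·(12)·∫cos(2x)·sin(3x) dx = -144·(6/5) = -864/5.
  So ∫_0^π (u')² dx = 18*π + 72*π − 864/5 = -864/5 + 90*π.
||u||_{H^1}^2 = (-96/5 + 25*π/2) + (-864/5 + 90*π) = -192 + 205*π/2.


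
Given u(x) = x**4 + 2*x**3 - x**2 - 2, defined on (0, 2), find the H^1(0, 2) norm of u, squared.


||u||_{H^1}^2 = 312952/315

The H^1 norm (squared) on an interval (0, L) is
  ||u||_{H^1}^2 = ∫_0^L u(x)^2 dx + ∫_0^L u'(x)^2 dx.
Compute u'(x) = 4*x**3 + 6*x**2 - 2*x.
Then u(x)^2 = x**8 + 4*x**7 + 2*x**6 - 4*x**5 - 3*x**4 - 8*x**3 + 4*x**2 + 4 and u'(x)^2 = 16*x**6 + 48*x**5 + 20*x**4 - 24*x**3 + 4*x**2.
Integrate each monomial from 0 to 2 using ∫_0^2 c·x^n dx = c·2^(n+1)/(n+1):
  ∫_0^2 u(x)^2 dx = ∫_0^2 (x^8 + 4*x^7 + 2*x^6 - 4*x^5 - 3*x^4 - 8*x^3 + 4*x^2 + 4) dx. Term by term:
    ∫_0^2 x^8 dx = 512/9;  ∫_0^2 4*x^7 dx = 128;  ∫_0^2 2*x^6 dx = 256/7;
    ∫_0^2 -4*x^5 dx = -128/3;  ∫_0^2 -3*x^4 dx = -96/5;  ∫_0^2 -8*x^3 dx = -32;
    ∫_0^2 4*x^2 dx = 32/3;  ∫_0^2 4 dx = 8.
  Sum: 512/9 + 128 + 256/7 − 128/3 − 96/5 − 32 + 32/3 + 8 = 46072/315.
  ∫_0^2 u'(x)^2 dx = ∫_0^2 (16*x^6 + 48*x^5 + 20*x^4 - 24*x^3 + 4*x^2) dx. Term by term:
    ∫_0^2 16*x^6 dx = 2048/7;  ∫_0^2 48*x^5 dx = 512;  ∫_0^2 20*x^4 dx = 128;
    ∫_0^2 -24*x^3 dx = -96;  ∫_0^2 4*x^2 dx = 32/3.
  Sum: 2048/7 + 512 + 128 − 96 + 32/3 = 17792/21.
Adding: ||u||_{H^1}^2 = 46072/315 + 17792/21 = 312952/315.


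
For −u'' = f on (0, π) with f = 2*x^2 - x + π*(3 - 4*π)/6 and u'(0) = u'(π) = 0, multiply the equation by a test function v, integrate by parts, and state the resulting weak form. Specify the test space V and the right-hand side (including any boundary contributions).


V = H^1(0, π) (no boundary constraint on v; u is determined up to an additive constant); weak form: ∫_0^π u'v' dx = ∫_0^π (2*x^2 - x + π*(3 - 4*π)/6) v dx for all v ∈ V.

Multiply both sides by a test function v and integrate from 0 to π:
  ∫_0^π −u''(x) v(x) dx = ∫_0^π f(x) v(x) dx.
Integrate the LHS by parts once:
  ∫_0^π −u'' v dx = −[u'(x) v(x)]_0^π + ∫_0^π u'(x) v'(x) dx.
Thus ∫_0^π u'(x) v'(x) dx = ∫_0^π f(x) v(x) dx + [u'(x) v(x)]_0^π.
Choose V so that boundary terms are either known or forced to vanish.
u has homogeneous Neumann: u'(0) = u'(π) = 0. So [u' v]_0^π = 0·v(π) − 0·v(0) = 0 for any v; take V = H^1(0, π).
Weak formulation: find u (satisfying any essential BC) such that ∫_0^π u'(x) v'(x) dx = ∫_0^π f v dx for all v ∈ V (homogeneous Neumann, so boundary terms vanish).
Substituting f(x) = 2*x^2 - x + π*(3 - 4*π)/6, the right-hand side is ∫_0^π (2*x^2 - x + π*(3 - 4*π)/6) v dx.
Compatibility check (pure Neumann): taking v ≡ 1 ∈ V gives 0 = ∫_0^π f dx + (0) − (0), i.e. ∫_0^π f dx must equal u'(0) − u'(π) = 0. Indeed ∫_0^π (2*x^2 - x + π*(3 - 4*π)/6) dx = 0, so the data are compatible. The solution is then unique only up to an additive constant (fix it e.g. by requiring ∫_0^π u dx = 0).


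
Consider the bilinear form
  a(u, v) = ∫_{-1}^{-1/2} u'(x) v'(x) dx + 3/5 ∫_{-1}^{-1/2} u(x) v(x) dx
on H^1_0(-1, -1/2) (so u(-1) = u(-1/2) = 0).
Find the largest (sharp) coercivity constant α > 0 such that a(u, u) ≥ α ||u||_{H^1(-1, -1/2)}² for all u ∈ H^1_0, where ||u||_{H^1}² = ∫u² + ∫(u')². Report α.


α = (3 + 20*π^2)/(5*(1 + 4*π^2))

Coercivity of a(·,·) on H^1_0(-1, -1/2) means a(u, u) ≥ α ||u||_{H^1}² for every u ∈ H^1_0.
The interval has length L = 1/2, and Poincaré/coercivity depend only on L. Here a(u, u) = ∫(u')² + (3/5)·∫u².
Here 0 < c = 3/5 < 1. The condition a(u,u) ≥ α||u||_{H^1}² reads (1−α)∫(u')² ≥ (α−c)∫u². Any admissible α is ≤ 1 (rapidly oscillating u have ∫u²/∫(u')² → 0), and α = 1 would force 0 ≥ (1−c)∫u², impossible since c < 1; so 1−α > 0. By the sharp Poincaré inequality on H^1_0 of an interval of length L, ∫(u')² ≥ (π/L)²∫u² with equality for the first sine mode sin(π(x−x₀)/L) (x₀ the left endpoint), so the inequality holds for all u iff (1−α)(π/L)² ≥ α − c, i.e. α ≤ ((π/L)² + c)/((π/L)² + 1) = (1 + c(L/π)²)/(1 + (L/π)²). With (π/L)² = 4*π^2 and c = 3/5, the largest admissible constant is α = ((π/L)² + c)/((π/L)² + 1).
Simplifying, α = (3 + 20*π^2)/(5*(1 + 4*π^2)).


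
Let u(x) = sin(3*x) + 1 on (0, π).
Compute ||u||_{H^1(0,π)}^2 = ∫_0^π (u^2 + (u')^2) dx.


||u||_{H^1(0,π)}^2 = 4/3 + 6*π

u'(x) = 3*cos(3*x).
Expand u² and (u')² and integrate term by term on (0, π), using: for integers n ≥ 1, ∫_0^π sin²(nx) dx = ∫_0^π cos²(nx) dx = π/2; for n ≠ n', ∫_0^π sin(nx)sin(n'x) dx = ∫_0^π cos(nx)cos(n'x) dx = 0; and by product-to-sum, ∫_0^π sin(nx)cos(n'x) dx = ½∫_0^π [sin((n+n')x) + sin((n−n')x)] dx, which is 0 when n+n' is even and 2n/(n²−n'²) when n+n' is odd (it need not vanish on (0, π)). For the constant mode: ∫_0^π 1 dx = π, ∫_0^π cos(nx) dx = 0, ∫_0^π sin(nx) dx = (1−(−1)^n)/n.
  u² squared terms: (1)²·∫1 dx = 1·π = π;  (1)²·∫sin(3x)² dx = 1·π/2 = π/2.
  u² cross terms: 2·(1)·(1)·∫1·sin(3x) dx = 2·(2/3) = 4/3.
  So ∫_0^π u² dx = π + π/2 + 4/3 = 4/3 + 3*π/2.
  (u')² squared terms: (3)²·∫cos(3x)² dx = 9·π/2 = 9*π/2.
  So ∫_0^π (u')² dx = 9*π/2.
||u||_{H^1}^2 = (4/3 + 3*π/2) + (9*π/2) = 4/3 + 6*π.


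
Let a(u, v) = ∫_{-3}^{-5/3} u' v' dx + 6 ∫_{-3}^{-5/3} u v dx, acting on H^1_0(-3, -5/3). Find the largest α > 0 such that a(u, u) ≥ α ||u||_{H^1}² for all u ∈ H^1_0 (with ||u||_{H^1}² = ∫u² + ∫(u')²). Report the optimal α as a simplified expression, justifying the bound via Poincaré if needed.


α = 1

Coercivity of a(·,·) on H^1_0(-3, -5/3) means a(u, u) ≥ α ||u||_{H^1}² for every u ∈ H^1_0.
The interval has length L = 4/3, and Poincaré/coercivity depend only on L. Here a(u, u) = ∫(u')² + (6)·∫u².
Here c = 6 ≥ 1, so a(u,u) = ∫(u')² + c∫u² ≥ ∫(u')² + ∫u² = ||u||_{H^1}², i.e. α = 1 works. No larger α is possible: a(u,u) ≥ α||u||_{H^1}² means (1−α)∫(u')² ≥ (α−c)∫u², and for the modes u_n = sin(nπ(x−x₀)/L) (x₀ the left endpoint) one has ∫u_n²/∫(u_n')² = (L/(nπ))² → 0, so a(u_n,u_n)/||u_n||_{H^1}² → 1. Hence the optimal constant is α = 1.
Therefore α = 1.


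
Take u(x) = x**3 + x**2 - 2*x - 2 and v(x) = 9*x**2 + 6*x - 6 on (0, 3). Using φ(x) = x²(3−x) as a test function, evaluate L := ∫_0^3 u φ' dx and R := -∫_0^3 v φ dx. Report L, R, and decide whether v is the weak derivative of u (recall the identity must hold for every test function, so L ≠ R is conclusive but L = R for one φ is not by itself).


LHS = -837/10, RHS = -2511/10. No, v is not the weak derivative of u.

u(x) = x**3 + x**2 - 2*x - 2, classical derivative u'(x) = 3*x**2 + 2*x - 2.
φ(x) = x²(3−x), so φ'(x) = 3*x*(2 - x).
Note φ(0) = φ(3) = 0, so the boundary term u·φ vanishes.
LHS = ∫_0^3 u(x) φ'(x) dx = ∫_0^3 (-3*x^5 + 3*x^4 + 12*x^3 - 6*x^2 - 12*x) dx. Term by term:
  ∫_0^3 -3*x^5 dx = -729/2;  ∫_0^3 3*x^4 dx = 729/5;  ∫_0^3 12*x^3 dx = 243;
  ∫_0^3 -6*x^2 dx = -54;  ∫_0^3 -12*x dx = -54.
Sum: -729/2 + 729/5 + 243 − 54 − 54 = -837/10.
So LHS = -837/10.
∫_0^3 v(x) φ(x) dx = ∫_0^3 (-9*x^5 + 21*x^4 + 24*x^3 - 18*x^2) dx. Term by term:
  ∫_0^3 -9*x^5 dx = -2187/2;  ∫_0^3 21*x^4 dx = 5103/5;  ∫_0^3 24*x^3 dx = 486;
  ∫_0^3 -18*x^2 dx = -162.
Sum: -2187/2 + 5103/5 + 486 − 162 = 2511/10.
So RHS = -∫_0^3 v(x) φ(x) dx = -2511/10.
LHS − RHS = 837/5 ≠ 0, so the identity fails.
(For a valid weak derivative the identity must hold for EVERY test function, in particular this one. The failure shows v is NOT the weak derivative of u.)
Correct weak derivative would be u'(x) = 3*x**2 + 2*x - 2.


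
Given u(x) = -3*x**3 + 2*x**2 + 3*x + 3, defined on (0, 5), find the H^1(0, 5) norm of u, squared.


||u||_{H^1}^2 = 4149205/42

The H^1 norm (squared) on an interval (0, L) is
  ||u||_{H^1}^2 = ∫_0^L u(x)^2 dx + ∫_0^L u'(x)^2 dx.
Compute u'(x) = -9*x**2 + 4*x + 3.
Then u(x)^2 = 9*x**6 - 12*x**5 - 14*x**4 - 6*x**3 + 21*x**2 + 18*x + 9 and u'(x)^2 = 81*x**4 - 72*x**3 - 38*x**2 + 24*x + 9.
Integrate each monomial from 0 to 5 using ∫_0^5 c·x^n dx = c·5^(n+1)/(n+1):
  ∫_0^5 u(x)^2 dx = ∫_0^5 (9*x^6 - 12*x^5 - 14*x^4 - 6*x^3 + 21*x^2 + 18*x + 9) dx. Term by term:
    ∫_0^5 9*x^6 dx = 703125/7;  ∫_0^5 -12*x^5 dx = -31250;  ∫_0^5 -14*x^4 dx = -8750;
    ∫_0^5 -6*x^3 dx = -1875/2;  ∫_0^5 21*x^2 dx = 875;  ∫_0^5 18*x dx = 225;
    ∫_0^5 9 dx = 45.
  Sum: 703125/7 − 31250 − 8750 − 1875/2 + 875 + 225 + 45 = 849155/14.
  ∫_0^5 u'(x)^2 dx = ∫_0^5 (81*x^4 - 72*x^3 - 38*x^2 + 24*x + 9) dx. Term by term:
    ∫_0^5 81*x^4 dx = 50625;  ∫_0^5 -72*x^3 dx = -11250;  ∫_0^5 -38*x^2 dx = -4750/3;
    ∫_0^5 24*x dx = 300;  ∫_0^5 9 dx = 45.
  Sum: 50625 − 11250 − 4750/3 + 300 + 45 = 114410/3.
Adding: ||u||_{H^1}^2 = 849155/14 + 114410/3 = 4149205/42.


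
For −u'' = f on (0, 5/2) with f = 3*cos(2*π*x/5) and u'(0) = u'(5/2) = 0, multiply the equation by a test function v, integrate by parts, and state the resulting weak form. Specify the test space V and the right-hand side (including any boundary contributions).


V = H^1(0, 5/2) (no boundary constraint on v; u is determined up to an additive constant); weak form: ∫_0^5/2 u'v' dx = ∫_0^5/2 (3*cos(2*π*x/5)) v dx for all v ∈ V.

Multiply both sides by a test function v and integrate from 0 to 5/2:
  ∫_0^5/2 −u''(x) v(x) dx = ∫_0^5/2 f(x) v(x) dx.
Integrate the LHS by parts once:
  ∫_0^5/2 −u'' v dx = −[u'(x) v(x)]_0^5/2 + ∫_0^5/2 u'(x) v'(x) dx.
Thus ∫_0^5/2 u'(x) v'(x) dx = ∫_0^5/2 f(x) v(x) dx + [u'(x) v(x)]_0^5/2.
Choose V so that boundary terms are either known or forced to vanish.
u has homogeneous Neumann: u'(0) = u'(5/2) = 0. So [u' v]_0^5/2 = 0·v(5/2) − 0·v(0) = 0 for any v; take V = H^1(0, 5/2).
Weak formulation: find u (satisfying any essential BC) such that ∫_0^5/2 u'(x) v'(x) dx = ∫_0^5/2 f v dx for all v ∈ V (homogeneous Neumann, so boundary terms vanish).
Substituting f(x) = 3*cos(2*π*x/5), the right-hand side is ∫_0^5/2 (3*cos(2*π*x/5)) v dx.
Compatibility check (pure Neumann): taking v ≡ 1 ∈ V gives 0 = ∫_0^5/2 f dx + (0) − (0), i.e. ∫_0^5/2 f dx must equal u'(0) − u'(5/2) = 0. Indeed ∫_0^5/2 (3*cos(2*π*x/5)) dx = 0, so the data are compatible. The solution is then unique only up to an additive constant (fix it e.g. by requiring ∫_0^5/2 u dx = 0).


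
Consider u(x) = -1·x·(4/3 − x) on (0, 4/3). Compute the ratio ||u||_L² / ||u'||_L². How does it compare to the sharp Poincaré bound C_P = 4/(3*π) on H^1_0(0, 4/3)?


||u||_L² / ||u'||_L² = 2*sqrt(10)/15 < C_P = 4/(3*π).

u(x) = -1·x·(4/3 − x), so u'(x) = 2*x - 4/3.
u(x) = -1·x·(4/3 − x) vanishes at x = 0 and x = 4/3, so u ∈ H^1_0(0, 4/3). Differentiate via the product rule and integrate the resulting polynomials term by term.
  ∫_0^4/3 u² dx = ∫_0^4/3 (x^4 - 8*x^3/3 + 16*x^2/9) dx. Term by term:
    ∫_0^4/3 x^4 dx = 1024/1215;  ∫_0^4/3 -8*x^3/3 dx = -512/243;  ∫_0^4/3 16*x^2/9 dx = 1024/729.
  Sum: 1024/1215 − 512/243 + 1024/729 = 512/3645.
  ∫_0^4/3 (u')² dx = ∫_0^4/3 (4*x^2 - 16*x/3 + 16/9) dx. Term by term:
    ∫_0^4/3 4*x^2 dx = 256/81;  ∫_0^4/3 -16*x/3 dx = -128/27;  ∫_0^4/3 16/9 dx = 64/27.
  Sum: 256/81 − 128/27 + 64/27 = 64/81.
∫_0^4/3 u² dx = 512/3645, so ||u||_L² = 16*sqrt(10)/135.
∫_0^4/3 (u')² dx = 64/81, so ||u'||_L² = 8/9.
Ratio ||u||_L² / ||u'||_L² = 2*sqrt(10)/15.
Sharp Poincaré constant on H^1_0(0, 4/3) is C_P = L/π = 4/(3*π), achieved by sin(3*π/4·x).
A polynomial bump cannot attain the sharp Poincaré constant (only the first sine eigenfunction does), so the ratio is strictly less than C_P, consistent with ||u||_L² ≤ C_P ||u'||_L².


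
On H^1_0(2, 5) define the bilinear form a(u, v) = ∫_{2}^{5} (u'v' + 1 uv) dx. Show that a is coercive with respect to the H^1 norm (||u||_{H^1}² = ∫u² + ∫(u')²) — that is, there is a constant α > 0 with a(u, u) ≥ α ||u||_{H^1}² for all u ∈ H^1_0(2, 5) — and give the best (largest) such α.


α = 1

Coercivity of a(·,·) on H^1_0(2, 5) means a(u, u) ≥ α ||u||_{H^1}² for every u ∈ H^1_0.
The interval has length L = 3, and Poincaré/coercivity depend only on L. Here a(u, u) = ∫(u')² + (1)·∫u².
Here c = 1 ≥ 1, so a(u,u) = ∫(u')² + c∫u² ≥ ∫(u')² + ∫u² = ||u||_{H^1}², i.e. α = 1 works. No larger α is possible: a(u,u) ≥ α||u||_{H^1}² means (1−α)∫(u')² ≥ (α−c)∫u², and for the modes u_n = sin(nπ(x−x₀)/L) (x₀ the left endpoint) one has ∫u_n²/∫(u_n')² = (L/(nπ))² → 0, so a(u_n,u_n)/||u_n||_{H^1}² → 1. Hence the optimal constant is α = 1.
Therefore α = 1.


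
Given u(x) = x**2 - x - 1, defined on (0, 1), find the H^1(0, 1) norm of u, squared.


||u||_{H^1}^2 = 17/10

The H^1 norm (squared) on an interval (0, L) is
  ||u||_{H^1}^2 = ∫_0^L u(x)^2 dx + ∫_0^L u'(x)^2 dx.
Compute u'(x) = 2*x - 1.
Then u(x)^2 = x**4 - 2*x**3 - x**2 + 2*x + 1 and u'(x)^2 = 4*x**2 - 4*x + 1.
Integrate each monomial from 0 to 1 using ∫_0^1 c·x^n dx = c·1^(n+1)/(n+1):
  ∫_0^1 u(x)^2 dx = ∫_0^1 (x^4 - 2*x^3 - x^2 + 2*x + 1) dx. Term by term:
    ∫_0^1 x^4 dx = 1/5;  ∫_0^1 -2*x^3 dx = -1/2;  ∫_0^1 -x^2 dx = -1/3;
    ∫_0^1 2*x dx = 1;  ∫_0^1 1 dx = 1.
  Sum: 1/5 − 1/2 − 1/3 + 1 + 1 = 41/30.
  ∫_0^1 u'(x)^2 dx = ∫_0^1 (4*x^2 - 4*x + 1) dx. Term by term:
    ∫_0^1 4*x^2 dx = 4/3;  ∫_0^1 -4*x dx = -2;  ∫_0^1 1 dx = 1.
  Sum: 4/3 − 2 + 1 = 1/3.
Adding: ||u||_{H^1}^2 = 41/30 + 1/3 = 17/10.


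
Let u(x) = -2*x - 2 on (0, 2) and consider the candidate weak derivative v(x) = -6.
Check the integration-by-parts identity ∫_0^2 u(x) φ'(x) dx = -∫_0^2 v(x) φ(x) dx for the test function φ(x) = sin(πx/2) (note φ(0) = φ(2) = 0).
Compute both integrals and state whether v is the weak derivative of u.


LHS = 8/π, RHS = 24/π. No, v is not the weak derivative of u.

u(x) = -2*x - 2, classical derivative u'(x) = -2.
φ(x) = sin(πx/2), so φ'(x) = π*cos(π*x/2)/2.
Note φ(0) = φ(2) = 0, so the boundary term u·φ vanishes.
LHS = ∫_0^2 u(x) φ'(x) dx = ∫_0^2 (-π*x*cos(π*x/2) - π*cos(π*x/2)) dx. Term by term:
  ∫_0^2 -π*cos(π*x/2) dx = 0;  ∫_0^2 -π*x*cos(π*x/2) dx = 8/π.
Sum: 0 + 8/π = 8/π.
So LHS = 8/π.
∫_0^2 v(x) φ(x) dx = ∫_0^2 (-6*sin(π*x/2)) dx. Term by term:
  ∫_0^2 -6*sin(π*x/2) dx = -24/π.
So RHS = -∫_0^2 v(x) φ(x) dx = 24/π.
LHS − RHS = -16/π ≠ 0, so the identity fails.
(For a valid weak derivative the identity must hold for EVERY test function, in particular this one. The failure shows v is NOT the weak derivative of u.)
Correct weak derivative would be u'(x) = -2.


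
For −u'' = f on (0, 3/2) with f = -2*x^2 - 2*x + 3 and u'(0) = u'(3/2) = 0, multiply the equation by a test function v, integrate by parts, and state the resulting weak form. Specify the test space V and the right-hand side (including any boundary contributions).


V = H^1(0, 3/2) (no boundary constraint on v; u is determined up to an additive constant); weak form: ∫_0^3/2 u'v' dx = ∫_0^3/2 (-2*x^2 - 2*x + 3) v dx for all v ∈ V.

Multiply both sides by a test function v and integrate from 0 to 3/2:
  ∫_0^3/2 −u''(x) v(x) dx = ∫_0^3/2 f(x) v(x) dx.
Integrate the LHS by parts once:
  ∫_0^3/2 −u'' v dx = −[u'(x) v(x)]_0^3/2 + ∫_0^3/2 u'(x) v'(x) dx.
Thus ∫_0^3/2 u'(x) v'(x) dx = ∫_0^3/2 f(x) v(x) dx + [u'(x) v(x)]_0^3/2.
Choose V so that boundary terms are either known or forced to vanish.
u has homogeneous Neumann: u'(0) = u'(3/2) = 0. So [u' v]_0^3/2 = 0·v(3/2) − 0·v(0) = 0 for any v; take V = H^1(0, 3/2).
Weak formulation: find u (satisfying any essential BC) such that ∫_0^3/2 u'(x) v'(x) dx = ∫_0^3/2 f v dx for all v ∈ V (homogeneous Neumann, so boundary terms vanish).
Substituting f(x) = -2*x^2 - 2*x + 3, the right-hand side is ∫_0^3/2 (-2*x^2 - 2*x + 3) v dx.
Compatibility check (pure Neumann): taking v ≡ 1 ∈ V gives 0 = ∫_0^3/2 f dx + (0) − (0), i.e. ∫_0^3/2 f dx must equal u'(0) − u'(3/2) = 0. Indeed ∫_0^3/2 (-2*x^2 - 2*x + 3) dx = 0, so the data are compatible. The solution is then unique only up to an additive constant (fix it e.g. by requiring ∫_0^3/2 u dx = 0).


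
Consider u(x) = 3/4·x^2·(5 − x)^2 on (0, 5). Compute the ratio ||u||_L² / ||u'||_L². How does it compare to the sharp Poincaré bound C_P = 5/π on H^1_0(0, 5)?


||u||_L² / ||u'||_L² = 5*sqrt(3)/6 < C_P = 5/π.

u(x) = 3/4·x^2·(5 − x)^2, so u'(x) = 3*x*(x - 5)*(2*x - 5)/2.
u(x) = 3/4·x^2·(5 − x)^2 vanishes at x = 0 and x = 5, so u ∈ H^1_0(0, 5). Differentiate via the product rule and integrate the resulting polynomials term by term.
  ∫_0^5 u² dx = ∫_0^5 (9*x^8/16 - 45*x^7/4 + 675*x^6/8 - 1125*x^5/4 + 5625*x^4/16) dx. Term by term:
    ∫_0^5 9*x^8/16 dx = 1953125/16;  ∫_0^5 -45*x^7/4 dx = -17578125/32;  ∫_0^5 675*x^6/8 dx = 52734375/56;
    ∫_0^5 -1125*x^5/4 dx = -5859375/8;  ∫_0^5 5625*x^4/16 dx = 3515625/16.
  Sum: 1953125/16 − 17578125/32 + 52734375/56 − 5859375/8 + 3515625/16 = 390625/224.
  ∫_0^5 (u')² dx = ∫_0^5 (9*x^6 - 135*x^5 + 2925*x^4/4 - 3375*x^3/2 + 5625*x^2/4) dx. Term by term:
    ∫_0^5 9*x^6 dx = 703125/7;  ∫_0^5 -135*x^5 dx = -703125/2;  ∫_0^5 2925*x^4/4 dx = 1828125/4;
    ∫_0^5 -3375*x^3/2 dx = -2109375/8;  ∫_0^5 5625*x^2/4 dx = 234375/4.
  Sum: 703125/7 − 703125/2 + 1828125/4 − 2109375/8 + 234375/4 = 46875/56.
∫_0^5 u² dx = 390625/224, so ||u||_L² = 625*sqrt(14)/56.
∫_0^5 (u')² dx = 46875/56, so ||u'||_L² = 125*sqrt(42)/28.
Ratio ||u||_L² / ||u'||_L² = 5*sqrt(3)/6.
Sharp Poincaré constant on H^1_0(0, 5) is C_P = L/π = 5/π, achieved by sin(π/5·x).
A polynomial bump cannot attain the sharp Poincaré constant (only the first sine eigenfunction does), so the ratio is strictly less than C_P, consistent with ||u||_L² ≤ C_P ||u'||_L².


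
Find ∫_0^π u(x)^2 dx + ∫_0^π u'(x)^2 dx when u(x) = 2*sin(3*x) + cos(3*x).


||u||_{H^1(0,π)}^2 = 25*π

u'(x) = -3*sin(3*x) + 6*cos(3*x).
Expand u² and (u')² and integrate term by term on (0, π), using: for integers n ≥ 1, ∫_0^π sin²(nx) dx = ∫_0^π cos²(nx) dx = π/2; for n ≠ n', ∫_0^π sin(nx)sin(n'x) dx = ∫_0^π cos(nx)cos(n'x) dx = 0; and by product-to-sum, ∫_0^π sin(nx)cos(n'x) dx = ½∫_0^π [sin((n+n')x) + sin((n−n')x)] dx, which is 0 when n+n' is even and 2n/(n²−n'²) when n+n' is odd (it need not vanish on (0, π)).
  u² squared terms: (2)²·∫sin(3x)² dx = 4·π/2 = 2*π;  (1)²·∫cos(3x)² dx = 1·π/2 = π/2.
  u² cross terms: 2·(2)·(1)·∫sin(3x)·cos(3x) dx = 4·(0) = 0.
  So ∫_0^π u² dx = 2*π + π/2 + 0 = 5*π/2.
  (u')² squared terms: (-3)²·∫sin(3x)² dx = 9·π/2 = 9*π/2;  (6)²·∫cos(3x)² dx = 36·π/2 = 18*π.
  (u')² cross terms: 2·(-3)·(6)·∫sin(3x)·cos(3x) dx = -36·(0) = 0.
  So ∫_0^π (u')² dx = 9*π/2 + 18*π + 0 = 45*π/2.
||u||_{H^1}^2 = (5*π/2) + (45*π/2) = 25*π.


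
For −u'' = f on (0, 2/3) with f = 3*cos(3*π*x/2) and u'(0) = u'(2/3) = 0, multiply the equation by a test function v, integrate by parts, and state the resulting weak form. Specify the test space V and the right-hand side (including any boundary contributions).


V = H^1(0, 2/3) (no boundary constraint on v; u is determined up to an additive constant); weak form: ∫_0^2/3 u'v' dx = ∫_0^2/3 (3*cos(3*π*x/2)) v dx for all v ∈ V.

Multiply both sides by a test function v and integrate from 0 to 2/3:
  ∫_0^2/3 −u''(x) v(x) dx = ∫_0^2/3 f(x) v(x) dx.
Integrate the LHS by parts once:
  ∫_0^2/3 −u'' v dx = −[u'(x) v(x)]_0^2/3 + ∫_0^2/3 u'(x) v'(x) dx.
Thus ∫_0^2/3 u'(x) v'(x) dx = ∫_0^2/3 f(x) v(x) dx + [u'(x) v(x)]_0^2/3.
Choose V so that boundary terms are either known or forced to vanish.
u has homogeneous Neumann: u'(0) = u'(2/3) = 0. So [u' v]_0^2/3 = 0·v(2/3) − 0·v(0) = 0 for any v; take V = H^1(0, 2/3).
Weak formulation: find u (satisfying any essential BC) such that ∫_0^2/3 u'(x) v'(x) dx = ∫_0^2/3 f v dx for all v ∈ V (homogeneous Neumann, so boundary terms vanish).
Substituting f(x) = 3*cos(3*π*x/2), the right-hand side is ∫_0^2/3 (3*cos(3*π*x/2)) v dx.
Compatibility check (pure Neumann): taking v ≡ 1 ∈ V gives 0 = ∫_0^2/3 f dx + (0) − (0), i.e. ∫_0^2/3 f dx must equal u'(0) − u'(2/3) = 0. Indeed ∫_0^2/3 (3*cos(3*π*x/2)) dx = 0, so the data are compatible. The solution is then unique only up to an additive constant (fix it e.g. by requiring ∫_0^2/3 u dx = 0).


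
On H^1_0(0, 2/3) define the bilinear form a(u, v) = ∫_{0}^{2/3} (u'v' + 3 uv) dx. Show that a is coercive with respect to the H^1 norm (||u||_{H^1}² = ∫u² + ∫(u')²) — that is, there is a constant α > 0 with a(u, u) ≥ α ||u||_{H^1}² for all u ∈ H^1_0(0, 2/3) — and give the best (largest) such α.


α = 1

Coercivity of a(·,·) on H^1_0(0, 2/3) means a(u, u) ≥ α ||u||_{H^1}² for every u ∈ H^1_0.
The interval has length L = 2/3, and Poincaré/coercivity depend only on L. Here a(u, u) = ∫(u')² + (3)·∫u².
Here c = 3 ≥ 1, so a(u,u) = ∫(u')² + c∫u² ≥ ∫(u')² + ∫u² = ||u||_{H^1}², i.e. α = 1 works. No larger α is possible: a(u,u) ≥ α||u||_{H^1}² means (1−α)∫(u')² ≥ (α−c)∫u², and for the modes u_n = sin(nπ(x−x₀)/L) (x₀ the left endpoint) one has ∫u_n²/∫(u_n')² = (L/(nπ))² → 0, so a(u_n,u_n)/||u_n||_{H^1}² → 1. Hence the optimal constant is α = 1.
Therefore α = 1.


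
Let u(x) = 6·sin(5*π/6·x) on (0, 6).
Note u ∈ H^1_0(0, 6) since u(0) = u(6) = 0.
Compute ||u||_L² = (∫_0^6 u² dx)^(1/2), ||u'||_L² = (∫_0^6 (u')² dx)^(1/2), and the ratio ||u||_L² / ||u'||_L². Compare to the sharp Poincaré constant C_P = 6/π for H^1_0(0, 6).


||u||_L² / ||u'||_L² = 6/(5*π) < C_P = 6/π.

u(x) = 6·sin(5*π/6·x), so u'(x) = 5*π*cos(5*π*x/6).
Writing u(x) = A·sin(kπx/L) with A = 6 and k = 5, use ∫_0^L sin²(kπx/L) dx = L/2 and ∫_0^L cos²(kπx/L) dx = L/2.
u² = 36·sin²(5*π/6·x) and (u')² = 25*π^2·cos²(5*π/6·x), and each of sin², cos² integrates to L/2 = 3 over (0, 6).
∫_0^6 u² dx = 108, so ||u||_L² = 6*sqrt(3).
∫_0^6 (u')² dx = 75*π^2, so ||u'||_L² = 5*sqrt(3)*π.
Ratio ||u||_L² / ||u'||_L² = 6/(5*π).
Sharp Poincaré constant on H^1_0(0, 6) is C_P = L/π = 6/π, achieved by sin(π/6·x).
This is the k = 5 harmonic; the ratio L/(kπ) is strictly less than C_P = L/π, consistent with the sharp inequality ||u||_L² ≤ C_P ||u'||_L².


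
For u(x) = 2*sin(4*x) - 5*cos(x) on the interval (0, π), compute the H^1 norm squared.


||u||_{H^1(0,π)}^2 = -64/3 + 59*π

u'(x) = 5*sin(x) + 8*cos(4*x).
Expand u² and (u')² and integrate term by term on (0, π), using: for integers n ≥ 1, ∫_0^π sin²(nx) dx = ∫_0^π cos²(nx) dx = π/2; for n ≠ n', ∫_0^π sin(nx)sin(n'x) dx = ∫_0^π cos(nx)cos(n'x) dx = 0; and by product-to-sum, ∫_0^π sin(nx)cos(n'x) dx = ½∫_0^π [sin((n+n')x) + sin((n−n')x)] dx, which is 0 when n+n' is even and 2n/(n²−n'²) when n+n' is odd (it need not vanish on (0, π)).
  u² squared terms: (-5)²·∫cos(x)² dx = 25·π/2 = 25*π/2;  (2)²·∫sin(4x)² dx = 4·π/2 = 2*π.
  u² cross terms: 2·(-5)·(2)·∫cos(x)·sin(4x) dx = -20·(8/15) = -32/3.
  So ∫_0^π u² dx = 25*π/2 + 2*π − 32/3 = -32/3 + 29*π/2.
  (u')² squared terms: (5)²·∫sin(x)² dx = 25·π/2 = 25*π/2;  (8)²·∫cos(4x)² dx = 64·π/2 = 32*π.
  (u')² cross terms: 2·(5)·(8)·∫sin(x)·cos(4x) dx = 80·(-2/15) = -32/3.
  So ∫_0^π (u')² dx = 25*π/2 + 32*π − 32/3 = -32/3 + 89*π/2.
||u||_{H^1}^2 = (-32/3 + 29*π/2) + (-32/3 + 89*π/2) = -64/3 + 59*π.


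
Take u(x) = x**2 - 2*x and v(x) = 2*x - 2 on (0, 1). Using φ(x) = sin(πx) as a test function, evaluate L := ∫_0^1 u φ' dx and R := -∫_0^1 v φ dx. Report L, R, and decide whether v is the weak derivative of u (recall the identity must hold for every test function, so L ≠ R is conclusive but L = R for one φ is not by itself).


LHS = 2/π, RHS = 2/π. Yes, v = u' weakly.

u(x) = x**2 - 2*x, classical derivative u'(x) = 2*x - 2.
φ(x) = sin(πx), so φ'(x) = π*cos(π*x).
Note φ(0) = φ(1) = 0, so the boundary term u·φ vanishes.
LHS = ∫_0^1 u(x) φ'(x) dx = ∫_0^1 (π*x^2*cos(π*x) - 2*π*x*cos(π*x)) dx. Term by term:
  ∫_0^1 π*x^2*cos(π*x) dx = -2/π;  ∫_0^1 -2*π*x*cos(π*x) dx = 4/π.
Sum: -2/π + 4/π = 2/π.
So LHS = 2/π.
∫_0^1 v(x) φ(x) dx = ∫_0^1 (2*x*sin(π*x) - 2*sin(π*x)) dx. Term by term:
  ∫_0^1 -2*sin(π*x) dx = -4/π;  ∫_0^1 2*x*sin(π*x) dx = 2/π.
Sum: -4/π + 2/π = -2/π.
So RHS = -∫_0^1 v(x) φ(x) dx = 2/π.
LHS = RHS, so the identity holds for this test φ.
Moreover u is smooth here and v(x) = u'(x) = 2*x - 2 pointwise, so the identity holds for every test function. Hence v is the weak derivative of u.


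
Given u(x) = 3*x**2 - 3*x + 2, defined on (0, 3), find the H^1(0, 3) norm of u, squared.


||u||_{H^1}^2 = 4089/10

The H^1 norm (squared) on an interval (0, L) is
  ||u||_{H^1}^2 = ∫_0^L u(x)^2 dx + ∫_0^L u'(x)^2 dx.
Compute u'(x) = 6*x - 3.
Then u(x)^2 = 9*x**4 - 18*x**3 + 21*x**2 - 12*x + 4 and u'(x)^2 = 36*x**2 - 36*x + 9.
Integrate each monomial from 0 to 3 using ∫_0^3 c·x^n dx = c·3^(n+1)/(n+1):
  ∫_0^3 u(x)^2 dx = ∫_0^3 (9*x^4 - 18*x^3 + 21*x^2 - 12*x + 4) dx. Term by term:
    ∫_0^3 9*x^4 dx = 2187/5;  ∫_0^3 -18*x^3 dx = -729/2;  ∫_0^3 21*x^2 dx = 189;
    ∫_0^3 -12*x dx = -54;  ∫_0^3 4 dx = 12.
  Sum: 2187/5 − 729/2 + 189 − 54 + 12 = 2199/10.
  ∫_0^3 u'(x)^2 dx = ∫_0^3 (36*x^2 - 36*x + 9) dx. Term by term:
    ∫_0^3 36*x^2 dx = 324;  ∫_0^3 -36*x dx = -162;  ∫_0^3 9 dx = 27.
  Sum: 324 − 162 + 27 = 189.
Adding: ||u||_{H^1}^2 = 2199/10 + 189 = 4089/10.
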